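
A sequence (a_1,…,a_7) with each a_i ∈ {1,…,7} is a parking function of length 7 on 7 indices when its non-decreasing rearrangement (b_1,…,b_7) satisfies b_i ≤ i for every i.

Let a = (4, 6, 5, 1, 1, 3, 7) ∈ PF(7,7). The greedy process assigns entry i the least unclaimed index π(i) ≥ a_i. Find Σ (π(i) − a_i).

Σπ = 7·8/2 = 28 (π permutes [7]); Σa = 4+6+5+1+1+3+7 = 27; disp = 28−27 = 1.

1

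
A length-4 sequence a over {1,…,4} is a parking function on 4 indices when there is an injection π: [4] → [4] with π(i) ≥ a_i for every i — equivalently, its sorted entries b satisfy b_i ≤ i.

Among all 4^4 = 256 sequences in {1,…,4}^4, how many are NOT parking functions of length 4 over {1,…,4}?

131

|PF| = (4−4+1)·(4+1)^(4−1) = 1 · 125 = 125 (Konheim–Weiss)
Check (4,3,4,3) → sorted (3,3,4,4): b_1=3>1, not a PF.
Total 256; non-PF = 256−125 = 131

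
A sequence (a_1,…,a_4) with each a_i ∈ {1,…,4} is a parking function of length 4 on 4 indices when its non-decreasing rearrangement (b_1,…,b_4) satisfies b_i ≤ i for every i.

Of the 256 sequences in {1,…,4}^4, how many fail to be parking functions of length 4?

131

Count = (4+1−4)·(4+1)^{4−1} = 1·125 = 125
Check (3,3,2,2) → sorted (2,2,3,3): b_1=2>1, not a PF.
So 256 − 125 = 131 fail.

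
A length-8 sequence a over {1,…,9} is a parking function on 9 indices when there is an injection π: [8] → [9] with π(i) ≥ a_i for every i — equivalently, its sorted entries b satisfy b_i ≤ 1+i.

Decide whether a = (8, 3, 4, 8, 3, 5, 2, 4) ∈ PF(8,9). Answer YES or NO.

Sorted: b = (2, 3, 3, 4, 4, 5, 8, 8).
  b_1=2 ≤ 2
  b_2=3 ≤ 3
  b_3=3 ≤ 4
  b_4=4 ≤ 5
  b_5=4 ≤ 6
  b_6=5 ≤ 7
  b_7=8 ≤ 8
  b_8=8 ≤ 9
All bounds hold ⇒ YES

YES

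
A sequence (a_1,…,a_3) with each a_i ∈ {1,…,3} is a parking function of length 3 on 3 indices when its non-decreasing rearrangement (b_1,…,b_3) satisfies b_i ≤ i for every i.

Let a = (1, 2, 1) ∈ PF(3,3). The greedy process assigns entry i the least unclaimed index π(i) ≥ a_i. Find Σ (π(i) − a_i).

Σπ(i) = 1+…+3 = 6; Σa = 1+2+1 = 4; disp = 6−4 = 2.

2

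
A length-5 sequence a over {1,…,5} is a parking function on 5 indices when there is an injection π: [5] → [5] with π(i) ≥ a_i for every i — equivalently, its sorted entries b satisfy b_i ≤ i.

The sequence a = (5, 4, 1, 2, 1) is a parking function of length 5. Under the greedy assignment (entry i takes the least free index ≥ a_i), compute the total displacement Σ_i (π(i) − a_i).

2

Σπ = 5·6/2 = 15 (π permutes [5]); Σa = 5+4+1+2+1 = 13; disp = 15−13 = 2.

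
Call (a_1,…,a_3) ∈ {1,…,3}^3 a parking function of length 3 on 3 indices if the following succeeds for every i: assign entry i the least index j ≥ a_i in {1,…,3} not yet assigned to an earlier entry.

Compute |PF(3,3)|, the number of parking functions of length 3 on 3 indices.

16

#PF = (4−3)·4^(3−1) = 1·16 = 16 (Pollak)
Check (2,1,2) → sorted (1,2,2): b_i ≤ i ∀i, a PF.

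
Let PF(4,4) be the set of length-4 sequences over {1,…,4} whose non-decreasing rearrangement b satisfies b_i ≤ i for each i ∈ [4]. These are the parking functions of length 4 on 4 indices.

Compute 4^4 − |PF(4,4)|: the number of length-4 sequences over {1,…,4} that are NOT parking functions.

131

#PF = (5−4)·5^(4−1) = 1·125 = 125 [KW]
E.g. (4,4,4,2) → sorted (2,4,4,4): b_1=2>1, not a PF.
Total 256; non-PF = 256−125 = 131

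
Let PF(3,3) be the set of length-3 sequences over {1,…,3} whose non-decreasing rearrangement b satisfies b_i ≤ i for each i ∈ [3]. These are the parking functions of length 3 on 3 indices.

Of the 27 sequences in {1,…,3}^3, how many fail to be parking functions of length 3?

11

Count = (3−3+1)·(3+1)^(3−1) = 1 · 16 = 16 (Konheim–Weiss)
Example (3,3,2) → sorted (2,3,3): b_1=2>1, not a PF.
3^3 − 16 = 27 − 16 = 11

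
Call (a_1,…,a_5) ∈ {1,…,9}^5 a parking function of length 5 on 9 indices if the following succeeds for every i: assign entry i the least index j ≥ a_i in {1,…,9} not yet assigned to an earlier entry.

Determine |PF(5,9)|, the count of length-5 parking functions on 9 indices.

50000

Count = (9+1−5)·(9+1)^{5−1} = 5×10000 = 50000 (Pollak)
E.g. (2,6,7,5,6) → sorted (2,5,6,6,7): b_i ≤ 4+i ∀i, a PF.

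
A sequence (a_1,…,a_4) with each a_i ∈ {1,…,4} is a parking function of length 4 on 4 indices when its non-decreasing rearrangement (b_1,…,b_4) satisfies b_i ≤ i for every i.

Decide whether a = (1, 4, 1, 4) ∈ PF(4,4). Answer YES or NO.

NO

Order a: b = (1, 1, 4, 4).
  b_1=1 ≤ 1
  b_2=1 ≤ 2
  b_3=4 > 3
  fails at i=3 ⇒ NO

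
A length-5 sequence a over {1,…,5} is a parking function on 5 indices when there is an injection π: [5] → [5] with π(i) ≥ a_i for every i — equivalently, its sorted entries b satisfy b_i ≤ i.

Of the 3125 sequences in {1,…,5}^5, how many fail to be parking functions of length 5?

Count = 1·6^4 = 1×1296 = 1296 (Pollak)
One tuple (5,4,2,5,3) → sorted (2,3,4,5,5): b_1=2>1, not a PF.
So 3125 − 1296 = 1829 fail.

1829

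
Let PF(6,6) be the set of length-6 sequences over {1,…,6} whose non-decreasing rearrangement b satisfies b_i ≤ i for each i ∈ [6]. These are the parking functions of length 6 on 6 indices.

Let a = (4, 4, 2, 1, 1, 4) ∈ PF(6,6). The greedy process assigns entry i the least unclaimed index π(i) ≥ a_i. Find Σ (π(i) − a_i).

Σπ = 6·7/2 = 21 (π permutes [6]); Σa = 4+4+2+1+1+4 = 16; disp = 21−16 = 5.

5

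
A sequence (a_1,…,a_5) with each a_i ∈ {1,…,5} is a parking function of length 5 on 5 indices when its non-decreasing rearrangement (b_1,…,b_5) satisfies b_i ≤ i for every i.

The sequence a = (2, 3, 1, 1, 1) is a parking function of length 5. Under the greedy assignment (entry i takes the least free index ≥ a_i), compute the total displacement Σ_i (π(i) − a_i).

7

Σπ = 15 ({1..5} each once); Σa = 2+3+1+1+1 = 8; disp = 15−8 = 7.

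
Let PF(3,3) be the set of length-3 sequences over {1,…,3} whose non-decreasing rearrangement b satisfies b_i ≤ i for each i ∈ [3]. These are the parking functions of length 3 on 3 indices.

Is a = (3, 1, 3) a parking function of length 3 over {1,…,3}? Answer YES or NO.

Sorted: b = (1, 3, 3).
  b_1=1 ≤ 1
  b_2=3 > 2
  fails at i=2 ⇒ NO

NO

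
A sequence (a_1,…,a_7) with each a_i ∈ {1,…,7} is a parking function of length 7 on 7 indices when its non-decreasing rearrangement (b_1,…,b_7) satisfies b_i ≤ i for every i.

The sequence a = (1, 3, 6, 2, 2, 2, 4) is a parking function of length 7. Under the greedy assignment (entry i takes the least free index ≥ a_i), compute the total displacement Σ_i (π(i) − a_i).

8

Σπ = 28 ({1..7} each once); Σa = 1+3+6+2+2+2+4 = 20; disp = 28−20 = 8.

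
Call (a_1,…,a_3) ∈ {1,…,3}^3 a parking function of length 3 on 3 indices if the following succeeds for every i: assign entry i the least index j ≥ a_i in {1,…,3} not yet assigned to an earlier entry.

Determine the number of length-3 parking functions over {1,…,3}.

16

|PF| = 1·4^2 = 1×16 = 16 [KW]
E.g. (1,1,3) → sorted (1,1,3): b_i ≤ i ∀i, a PF.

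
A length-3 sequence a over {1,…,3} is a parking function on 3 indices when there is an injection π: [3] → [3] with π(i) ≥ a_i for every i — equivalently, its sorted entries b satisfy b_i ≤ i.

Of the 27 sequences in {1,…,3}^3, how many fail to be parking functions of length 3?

|PF(3,3)| = (3+1−3)·(3+1)^{3−1} = 1·16 = 16
Example (2,3,2) → sorted (2,2,3): b_1=2>1, not a PF.
3^3 − 16 = 27 − 16 = 11

11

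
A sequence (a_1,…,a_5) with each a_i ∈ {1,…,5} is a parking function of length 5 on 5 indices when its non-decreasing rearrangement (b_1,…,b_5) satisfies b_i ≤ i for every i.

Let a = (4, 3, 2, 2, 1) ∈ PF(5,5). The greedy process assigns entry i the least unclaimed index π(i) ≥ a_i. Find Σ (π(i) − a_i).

3

Σπ = 15 ({1..5} each once); Σa = 4+3+2+2+1 = 12; disp = 15−12 = 3.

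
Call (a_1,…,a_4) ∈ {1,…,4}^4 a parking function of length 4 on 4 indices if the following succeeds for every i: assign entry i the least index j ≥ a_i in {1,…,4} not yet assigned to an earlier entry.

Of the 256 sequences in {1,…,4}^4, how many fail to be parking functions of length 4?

Count = (4−4+1)·(4+1)^(4−1) = 1 · 125 = 125 [KW]
One tuple (4,3,3,4) → sorted (3,3,4,4): b_1=3>1, not a PF.
Total 256; non-PF = 256−125 = 131

131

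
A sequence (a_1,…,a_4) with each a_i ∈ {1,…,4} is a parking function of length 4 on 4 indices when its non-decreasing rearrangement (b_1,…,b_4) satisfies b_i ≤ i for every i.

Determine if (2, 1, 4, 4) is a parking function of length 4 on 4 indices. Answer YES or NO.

NO

Rearranged: b = (1, 2, 4, 4).
  b_1=1 ≤ 1
  b_2=2 ≤ 2
  b_3=4 > 3
  fails at i=3 ⇒ NO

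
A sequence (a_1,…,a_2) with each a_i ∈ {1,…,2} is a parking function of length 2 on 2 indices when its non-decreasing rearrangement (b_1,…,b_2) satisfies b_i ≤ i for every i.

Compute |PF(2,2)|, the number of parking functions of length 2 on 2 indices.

3

Count = 1·3^1 = 1 · 3 = 3 (Konheim–Weiss)
Example (1,1) → sorted (1,1): b_i ≤ i ∀i, a PF.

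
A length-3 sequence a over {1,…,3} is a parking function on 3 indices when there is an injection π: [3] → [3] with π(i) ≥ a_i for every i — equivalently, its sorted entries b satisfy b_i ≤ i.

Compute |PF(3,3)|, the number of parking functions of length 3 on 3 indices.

16

#PF = 1·4^2 = 1×16 = 16
One tuple (2,1,1) → sorted (1,1,2): b_i ≤ i ∀i, a PF.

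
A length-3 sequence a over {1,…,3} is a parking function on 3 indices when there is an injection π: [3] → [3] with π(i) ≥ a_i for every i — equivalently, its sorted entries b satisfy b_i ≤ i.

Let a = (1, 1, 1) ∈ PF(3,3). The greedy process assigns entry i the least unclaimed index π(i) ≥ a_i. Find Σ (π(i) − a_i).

3

Σπ = 6 ({1..3} each once); Σa = 1+1+1 = 3; disp = 6−3 = 3.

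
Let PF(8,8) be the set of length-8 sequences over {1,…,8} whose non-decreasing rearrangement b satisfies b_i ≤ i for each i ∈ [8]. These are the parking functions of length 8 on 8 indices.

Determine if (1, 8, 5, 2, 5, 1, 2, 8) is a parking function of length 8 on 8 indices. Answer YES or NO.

Sorted: b = (1, 1, 2, 2, 5, 5, 8, 8).
  b_1=1 ≤ 1
  b_2=1 ≤ 2
  b_3=2 ≤ 3
  b_4=2 ≤ 4
  b_5=5 ≤ 5
  b_6=5 ≤ 6
  b_7=8 > 7
  fails at i=7 ⇒ NO

NO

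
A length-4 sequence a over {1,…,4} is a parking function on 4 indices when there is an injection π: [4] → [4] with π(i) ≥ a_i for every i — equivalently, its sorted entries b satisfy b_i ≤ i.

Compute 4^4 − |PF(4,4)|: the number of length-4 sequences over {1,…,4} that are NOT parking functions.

131

#PF = 1·5^3 = 1·125 = 125
Example (4,4,2,3) → sorted (2,3,4,4): b_1=2>1, not a PF.
So 256 − 125 = 131 fail.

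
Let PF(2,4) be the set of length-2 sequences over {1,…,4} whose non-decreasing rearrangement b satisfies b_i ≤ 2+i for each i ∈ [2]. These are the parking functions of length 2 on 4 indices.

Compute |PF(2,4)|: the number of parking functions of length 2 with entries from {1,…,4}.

Count = (4−2+1)·(4+1)^(2−1) = 3·5 = 15 (Pollak)
Example (4,2) → sorted (2,4): b_i ≤ 2+i ∀i, a PF.

15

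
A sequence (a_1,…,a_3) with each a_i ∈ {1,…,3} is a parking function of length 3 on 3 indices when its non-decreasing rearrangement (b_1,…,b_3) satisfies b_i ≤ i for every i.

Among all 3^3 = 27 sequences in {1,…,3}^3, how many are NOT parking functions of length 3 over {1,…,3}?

11

Count = (3−3+1)·(3+1)^(3−1) = 1·16 = 16 (Pollak)
Example (2,2,2) → sorted (2,2,2): b_1=2>1, not a PF.
3^3 − 16 = 27 − 16 = 11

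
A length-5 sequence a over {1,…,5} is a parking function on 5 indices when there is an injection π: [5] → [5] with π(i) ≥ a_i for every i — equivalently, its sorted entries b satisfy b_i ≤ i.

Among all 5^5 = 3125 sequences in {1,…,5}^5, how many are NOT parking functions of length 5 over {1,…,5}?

Count = 1·6^4 = 1 · 1296 = 1296 (Pollak)
Example (4,2,5,4,2) → sorted (2,2,4,4,5): b_1=2>1, not a PF.
So 3125 − 1296 = 1829 fail.

1829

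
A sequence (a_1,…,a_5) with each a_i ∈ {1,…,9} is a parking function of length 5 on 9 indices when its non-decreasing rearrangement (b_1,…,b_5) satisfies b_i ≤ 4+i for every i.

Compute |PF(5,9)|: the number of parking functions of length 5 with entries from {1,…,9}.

50000

#PF = 5·10^4 = 5×10000 = 50000 (Konheim–Weiss)
Example (7,3,4,3,4) → sorted (3,3,4,4,7): b_i ≤ 4+i ∀i, a PF.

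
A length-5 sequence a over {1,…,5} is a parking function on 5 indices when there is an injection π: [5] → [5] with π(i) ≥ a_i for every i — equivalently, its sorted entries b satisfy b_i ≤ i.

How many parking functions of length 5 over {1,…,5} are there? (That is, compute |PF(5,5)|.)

1296

Count = (5−5+1)·(5+1)^(5−1) = 1×1296 = 1296 (Pollak)
Check (1,4,3,2,3) → sorted (1,2,3,3,4): b_i ≤ i ∀i, a PF.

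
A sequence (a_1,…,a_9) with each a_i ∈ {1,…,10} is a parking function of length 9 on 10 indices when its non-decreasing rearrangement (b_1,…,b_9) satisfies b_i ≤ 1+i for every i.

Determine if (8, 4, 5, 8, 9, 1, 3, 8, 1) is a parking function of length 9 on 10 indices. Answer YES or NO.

NO

Rearranged: b = (1, 1, 3, 4, 5, 8, 8, 8, 9).
  b_1=1 ≤ 2
  b_2=1 ≤ 3
  b_3=3 ≤ 4
  b_4=4 ≤ 5
  b_5=5 ≤ 6
  b_6=8 > 7
  fails at i=6 ⇒ NO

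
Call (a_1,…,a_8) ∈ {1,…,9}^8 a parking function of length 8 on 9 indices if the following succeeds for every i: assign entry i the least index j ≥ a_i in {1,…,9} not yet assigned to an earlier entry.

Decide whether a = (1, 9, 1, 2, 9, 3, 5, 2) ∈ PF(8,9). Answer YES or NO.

Rearranged: b = (1, 1, 2, 2, 3, 5, 9, 9).
  b_1=1 ≤ 2
  b_2=1 ≤ 3
  b_3=2 ≤ 4
  b_4=2 ≤ 5
  b_5=3 ≤ 6
  b_6=5 ≤ 7
  b_7=9 > 8
  fails at i=7 ⇒ NO

NO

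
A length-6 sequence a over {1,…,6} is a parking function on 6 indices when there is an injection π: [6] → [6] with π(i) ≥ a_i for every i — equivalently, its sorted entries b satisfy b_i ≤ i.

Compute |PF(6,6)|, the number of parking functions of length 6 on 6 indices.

Count = 1·7^5 = 1×16807 = 16807 [KW]
E.g. (3,1,4,2,5,4) → sorted (1,2,3,4,4,5): b_i ≤ i ∀i, a PF.

16807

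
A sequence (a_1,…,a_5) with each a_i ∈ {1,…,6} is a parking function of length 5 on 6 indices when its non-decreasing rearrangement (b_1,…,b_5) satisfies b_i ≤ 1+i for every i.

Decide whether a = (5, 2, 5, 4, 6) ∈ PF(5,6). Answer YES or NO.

NO

Sorted: b = (2, 4, 5, 5, 6).
  b_1=2 ≤ 2
  b_2=4 > 3
  fails at i=2 ⇒ NO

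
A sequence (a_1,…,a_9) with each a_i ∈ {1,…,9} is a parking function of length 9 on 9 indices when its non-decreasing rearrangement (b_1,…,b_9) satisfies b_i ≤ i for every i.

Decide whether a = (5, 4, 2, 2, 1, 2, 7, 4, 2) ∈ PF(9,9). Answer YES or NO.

YES

Order a: b = (1, 2, 2, 2, 2, 4, 4, 5, 7).
  b_1=1 ≤ 1
  b_2=2 ≤ 2
  b_3=2 ≤ 3
  b_4=2 ≤ 4
  b_5=2 ≤ 5
  b_6=4 ≤ 6
  b_7=4 ≤ 7
  b_8=5 ≤ 8
  b_9=7 ≤ 9
All bounds hold ⇒ YES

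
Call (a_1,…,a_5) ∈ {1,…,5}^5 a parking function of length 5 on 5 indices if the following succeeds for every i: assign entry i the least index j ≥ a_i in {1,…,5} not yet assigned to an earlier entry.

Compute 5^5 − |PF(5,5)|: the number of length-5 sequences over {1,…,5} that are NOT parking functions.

1829

#PF = (6−5)·6^(5−1) = 1 · 1296 = 1296 [KW]
One tuple (2,5,5,4,2) → sorted (2,2,4,5,5): b_1=2>1, not a PF.
Total 3125; non-PF = 3125−1296 = 1829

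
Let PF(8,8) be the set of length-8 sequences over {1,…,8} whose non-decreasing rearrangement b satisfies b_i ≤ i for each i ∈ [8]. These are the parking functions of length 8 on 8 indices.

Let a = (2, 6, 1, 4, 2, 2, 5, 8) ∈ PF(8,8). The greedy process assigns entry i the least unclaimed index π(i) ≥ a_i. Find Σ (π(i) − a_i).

Σπ = 36 ({1..8} each once); Σa = 2+6+1+4+2+2+5+8 = 30; disp = 36−30 = 6.

6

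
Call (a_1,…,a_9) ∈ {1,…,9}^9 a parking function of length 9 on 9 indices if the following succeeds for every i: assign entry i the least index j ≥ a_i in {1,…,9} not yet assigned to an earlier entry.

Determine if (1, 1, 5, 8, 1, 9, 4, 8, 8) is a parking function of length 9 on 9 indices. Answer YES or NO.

Sorted: b = (1, 1, 1, 4, 5, 8, 8, 8, 9).
  b_1=1 ≤ 1
  b_2=1 ≤ 2
  b_3=1 ≤ 3
  b_4=4 ≤ 4
  b_5=5 ≤ 5
  b_6=8 > 6
  fails at i=6 ⇒ NO

NO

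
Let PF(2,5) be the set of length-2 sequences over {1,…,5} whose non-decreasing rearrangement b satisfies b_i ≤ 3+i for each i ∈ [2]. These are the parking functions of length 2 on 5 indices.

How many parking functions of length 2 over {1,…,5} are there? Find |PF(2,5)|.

24

|PF| = (6−2)·6^(2−1) = 4 · 6 = 24
One tuple (5,1) → sorted (1,5): b_i ≤ 3+i ∀i, a PF.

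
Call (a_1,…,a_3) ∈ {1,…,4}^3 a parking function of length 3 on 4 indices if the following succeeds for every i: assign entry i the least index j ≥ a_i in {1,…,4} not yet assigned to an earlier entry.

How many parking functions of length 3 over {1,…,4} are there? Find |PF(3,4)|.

50

|PF| = (5−3)·5^(3−1) = 2·25 = 50 (Konheim–Weiss)
Check (4,1,2) → sorted (1,2,4): b_i ≤ 1+i ∀i, a PF.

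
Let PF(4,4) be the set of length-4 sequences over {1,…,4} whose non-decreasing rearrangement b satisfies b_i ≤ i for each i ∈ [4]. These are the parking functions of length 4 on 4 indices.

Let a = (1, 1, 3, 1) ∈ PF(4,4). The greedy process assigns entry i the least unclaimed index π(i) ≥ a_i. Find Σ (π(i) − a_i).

4

Σπ = 10 ({1..4} each once); Σa = 1+1+3+1 = 6; disp = 10−6 = 4.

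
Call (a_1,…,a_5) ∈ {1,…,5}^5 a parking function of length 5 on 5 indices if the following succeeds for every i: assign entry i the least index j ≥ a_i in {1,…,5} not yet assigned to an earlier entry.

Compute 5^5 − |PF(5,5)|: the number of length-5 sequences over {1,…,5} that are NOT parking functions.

|PF(5,5)| = (5+1−5)·(5+1)^{5−1} = 1 · 1296 = 1296 (Konheim–Weiss)
E.g. (5,5,5,5,4) → sorted (4,5,5,5,5): b_1=4>1, not a PF.
5^5 − 1296 = 3125 − 1296 = 1829

1829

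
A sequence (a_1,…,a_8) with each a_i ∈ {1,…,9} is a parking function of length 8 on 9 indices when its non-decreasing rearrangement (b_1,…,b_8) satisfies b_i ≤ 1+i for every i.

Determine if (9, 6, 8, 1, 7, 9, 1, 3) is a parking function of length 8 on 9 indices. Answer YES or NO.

Order a: b = (1, 1, 3, 6, 7, 8, 9, 9).
  b_1=1 ≤ 2
  b_2=1 ≤ 3
  b_3=3 ≤ 4
  b_4=6 > 5
  fails at i=4 ⇒ NO

NO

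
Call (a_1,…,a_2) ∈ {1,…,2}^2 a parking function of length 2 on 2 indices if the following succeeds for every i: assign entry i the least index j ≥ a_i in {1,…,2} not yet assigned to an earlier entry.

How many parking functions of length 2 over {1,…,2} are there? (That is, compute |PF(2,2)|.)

#PF = (2+1−2)·(2+1)^{2−1} = 1×3 = 3 (Konheim–Weiss)
E.g. (1,1) → sorted (1,1): b_i ≤ i ∀i, a PF.

3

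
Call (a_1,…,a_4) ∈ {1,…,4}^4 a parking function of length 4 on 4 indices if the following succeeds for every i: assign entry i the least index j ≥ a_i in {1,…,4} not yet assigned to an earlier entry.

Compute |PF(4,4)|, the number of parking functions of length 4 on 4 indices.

|PF(4,4)| = (4−4+1)·(4+1)^(4−1) = 1·125 = 125 [KW]
One tuple (4,2,1,2) → sorted (1,2,2,4): b_i ≤ i ∀i, a PF.

125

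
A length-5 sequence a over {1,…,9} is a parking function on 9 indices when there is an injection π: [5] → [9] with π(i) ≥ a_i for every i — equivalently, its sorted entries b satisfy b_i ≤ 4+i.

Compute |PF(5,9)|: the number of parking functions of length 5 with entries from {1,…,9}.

|PF| = (9−5+1)·(9+1)^(5−1) = 5·10000 = 50000 (Konheim–Weiss)
Check (3,5,7,5,2) → sorted (2,3,5,5,7): b_i ≤ 4+i ∀i, a PF.

50000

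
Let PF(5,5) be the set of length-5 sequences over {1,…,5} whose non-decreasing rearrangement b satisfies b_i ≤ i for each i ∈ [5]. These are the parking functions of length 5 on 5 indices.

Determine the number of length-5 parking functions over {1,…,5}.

1296

|PF| = (5+1−5)·(5+1)^{5−1} = 1 · 1296 = 1296
E.g. (1,3,4,5,1) → sorted (1,1,3,4,5): b_i ≤ i ∀i, a PF.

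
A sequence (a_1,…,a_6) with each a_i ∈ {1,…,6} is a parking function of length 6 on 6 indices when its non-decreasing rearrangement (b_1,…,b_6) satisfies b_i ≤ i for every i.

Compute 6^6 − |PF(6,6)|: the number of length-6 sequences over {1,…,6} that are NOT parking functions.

#PF = 1·7^5 = 1·16807 = 16807 (Pollak)
One tuple (2,4,6,6,4,4) → sorted (2,4,4,4,6,6): b_1=2>1, not a PF.
6^6 − 16807 = 46656 − 16807 = 29849

29849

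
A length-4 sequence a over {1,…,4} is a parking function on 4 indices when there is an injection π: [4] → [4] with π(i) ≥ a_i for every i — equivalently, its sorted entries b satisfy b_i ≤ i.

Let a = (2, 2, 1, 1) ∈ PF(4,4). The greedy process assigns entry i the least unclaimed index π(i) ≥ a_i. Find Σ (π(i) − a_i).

4

Σπ(i) = 1+…+4 = 10; Σa = 2+2+1+1 = 6; disp = 10−6 = 4.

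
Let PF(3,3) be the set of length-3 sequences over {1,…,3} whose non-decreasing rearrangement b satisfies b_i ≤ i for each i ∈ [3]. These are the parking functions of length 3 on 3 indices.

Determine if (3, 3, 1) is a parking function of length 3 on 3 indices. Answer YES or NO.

Sorted: b = (1, 3, 3).
  b_1=1 ≤ 1
  b_2=3 > 2
  fails at i=2 ⇒ NO

NO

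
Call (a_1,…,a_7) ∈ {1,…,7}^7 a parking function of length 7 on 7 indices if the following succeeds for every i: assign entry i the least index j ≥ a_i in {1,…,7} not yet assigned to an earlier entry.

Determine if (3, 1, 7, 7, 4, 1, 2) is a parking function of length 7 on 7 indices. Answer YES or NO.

NO

Sorted: b = (1, 1, 2, 3, 4, 7, 7).
  b_1=1 ≤ 1
  b_2=1 ≤ 2
  b_3=2 ≤ 3
  b_4=3 ≤ 4
  b_5=4 ≤ 5
  b_6=7 > 6
  fails at i=6 ⇒ NO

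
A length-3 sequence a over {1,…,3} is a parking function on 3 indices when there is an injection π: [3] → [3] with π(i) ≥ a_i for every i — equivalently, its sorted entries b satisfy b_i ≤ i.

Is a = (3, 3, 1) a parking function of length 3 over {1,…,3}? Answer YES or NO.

NO

Rearranged: b = (1, 3, 3).
  b_1=1 ≤ 1
  b_2=3 > 2
  fails at i=2 ⇒ NO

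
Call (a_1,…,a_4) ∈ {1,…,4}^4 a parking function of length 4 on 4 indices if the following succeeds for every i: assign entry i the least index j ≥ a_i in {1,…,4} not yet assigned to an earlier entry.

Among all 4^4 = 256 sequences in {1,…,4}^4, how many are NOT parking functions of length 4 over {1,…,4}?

|PF| = (5−4)·5^(4−1) = 1 · 125 = 125
Check (4,3,2,3) → sorted (2,3,3,4): b_1=2>1, not a PF.
4^4 − 125 = 256 − 125 = 131

131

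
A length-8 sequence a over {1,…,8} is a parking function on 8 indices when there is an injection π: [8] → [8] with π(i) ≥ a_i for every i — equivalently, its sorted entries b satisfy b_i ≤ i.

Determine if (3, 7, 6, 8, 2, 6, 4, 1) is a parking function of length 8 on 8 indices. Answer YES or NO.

NO

Order a: b = (1, 2, 3, 4, 6, 6, 7, 8).
  b_1=1 ≤ 1
  b_2=2 ≤ 2
  b_3=3 ≤ 3
  b_4=4 ≤ 4
  b_5=6 > 5
  fails at i=5 ⇒ NO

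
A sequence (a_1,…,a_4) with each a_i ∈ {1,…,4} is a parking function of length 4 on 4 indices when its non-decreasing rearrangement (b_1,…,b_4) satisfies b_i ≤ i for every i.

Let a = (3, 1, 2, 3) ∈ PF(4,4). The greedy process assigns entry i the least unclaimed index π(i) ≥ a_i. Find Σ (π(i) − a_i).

Σπ = 4·5/2 = 10 (π permutes [4]); Σa = 3+1+2+3 = 9; disp = 10−9 = 1.

1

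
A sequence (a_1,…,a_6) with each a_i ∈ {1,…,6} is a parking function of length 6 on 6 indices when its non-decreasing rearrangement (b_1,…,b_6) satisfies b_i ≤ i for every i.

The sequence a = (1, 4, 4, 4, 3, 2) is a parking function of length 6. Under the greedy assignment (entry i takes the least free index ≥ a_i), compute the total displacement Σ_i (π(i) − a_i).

3

Σπ = 21 ({1..6} each once); Σa = 1+4+4+4+3+2 = 18; disp = 21−18 = 3.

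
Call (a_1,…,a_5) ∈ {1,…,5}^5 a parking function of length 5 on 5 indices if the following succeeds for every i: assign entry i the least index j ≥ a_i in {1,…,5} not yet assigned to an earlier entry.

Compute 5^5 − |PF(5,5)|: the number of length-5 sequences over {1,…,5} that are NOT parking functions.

1829

|PF(5,5)| = 1·6^4 = 1 · 1296 = 1296 (Konheim–Weiss)
One tuple (4,5,4,3,3) → sorted (3,3,4,4,5): b_1=3>1, not a PF.
So 3125 − 1296 = 1829 fail.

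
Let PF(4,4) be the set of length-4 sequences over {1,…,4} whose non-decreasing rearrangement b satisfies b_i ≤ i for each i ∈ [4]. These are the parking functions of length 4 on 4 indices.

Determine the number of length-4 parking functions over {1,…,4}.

125

Count = (5−4)·5^(4−1) = 1 · 125 = 125 (Pollak)
E.g. (3,2,4,1) → sorted (1,2,3,4): b_i ≤ i ∀i, a PF.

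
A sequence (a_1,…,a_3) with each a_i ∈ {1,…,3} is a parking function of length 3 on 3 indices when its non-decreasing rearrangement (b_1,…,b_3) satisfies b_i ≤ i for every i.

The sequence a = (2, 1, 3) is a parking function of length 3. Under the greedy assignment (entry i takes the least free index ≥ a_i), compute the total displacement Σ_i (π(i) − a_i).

0

Σπ(i) = 1+…+3 = 6; Σa = 2+1+3 = 6; disp = 6−6 = 0.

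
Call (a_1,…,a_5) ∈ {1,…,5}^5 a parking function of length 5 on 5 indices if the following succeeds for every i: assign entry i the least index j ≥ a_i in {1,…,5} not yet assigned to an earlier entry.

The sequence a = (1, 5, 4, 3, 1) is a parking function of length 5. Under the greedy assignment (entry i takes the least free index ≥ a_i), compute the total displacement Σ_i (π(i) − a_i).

Σπ = 15 ({1..5} each once); Σa = 1+5+4+3+1 = 14; disp = 15−14 = 1.

1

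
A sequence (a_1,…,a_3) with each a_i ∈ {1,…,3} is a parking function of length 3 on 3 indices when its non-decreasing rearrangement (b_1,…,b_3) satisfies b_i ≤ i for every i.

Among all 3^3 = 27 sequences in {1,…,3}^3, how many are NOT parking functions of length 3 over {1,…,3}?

11

Count = (3+1−3)·(3+1)^{3−1} = 1·16 = 16 (Konheim–Weiss)
Check (3,2,3) → sorted (2,3,3): b_1=2>1, not a PF.
So 27 − 16 = 11 fail.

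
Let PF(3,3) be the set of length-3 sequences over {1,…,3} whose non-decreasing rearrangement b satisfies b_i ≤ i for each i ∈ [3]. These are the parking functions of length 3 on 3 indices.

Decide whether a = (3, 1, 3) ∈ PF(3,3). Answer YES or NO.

NO

Order a: b = (1, 3, 3).
  b_1=1 ≤ 1
  b_2=3 > 2
  fails at i=2 ⇒ NO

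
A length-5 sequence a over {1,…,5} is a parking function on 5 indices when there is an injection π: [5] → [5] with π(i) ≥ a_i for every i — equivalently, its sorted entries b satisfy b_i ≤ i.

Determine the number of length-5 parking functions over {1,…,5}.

|PF(5,5)| = 1·6^4 = 1 · 1296 = 1296 (Konheim–Weiss)
Check (2,1,2,3,2) → sorted (1,2,2,2,3): b_i ≤ i ∀i, a PF.

1296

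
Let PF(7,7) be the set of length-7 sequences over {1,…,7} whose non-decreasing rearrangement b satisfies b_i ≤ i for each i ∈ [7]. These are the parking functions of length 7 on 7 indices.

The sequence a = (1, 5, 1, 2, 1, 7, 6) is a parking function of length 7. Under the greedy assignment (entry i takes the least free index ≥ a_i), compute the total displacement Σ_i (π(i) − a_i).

5

Σπ(i) = 1+…+7 = 28; Σa = 1+5+1+2+1+7+6 = 23; disp = 28−23 = 5.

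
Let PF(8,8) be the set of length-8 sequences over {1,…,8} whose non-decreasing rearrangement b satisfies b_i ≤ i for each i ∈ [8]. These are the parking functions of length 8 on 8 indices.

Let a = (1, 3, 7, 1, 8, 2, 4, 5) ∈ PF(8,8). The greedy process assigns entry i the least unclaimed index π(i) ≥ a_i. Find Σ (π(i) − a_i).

5

Σπ = 36 ({1..8} each once); Σa = 1+3+7+1+8+2+4+5 = 31; disp = 36−31 = 5.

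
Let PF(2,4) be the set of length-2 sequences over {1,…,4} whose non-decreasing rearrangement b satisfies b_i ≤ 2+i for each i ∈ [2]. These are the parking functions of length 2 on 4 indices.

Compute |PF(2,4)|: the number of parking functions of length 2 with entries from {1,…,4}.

#PF = (5−2)·5^(2−1) = 3 · 5 = 15 (Konheim–Weiss)
Example (3,1) → sorted (1,3): b_i ≤ 2+i ∀i, a PF.

15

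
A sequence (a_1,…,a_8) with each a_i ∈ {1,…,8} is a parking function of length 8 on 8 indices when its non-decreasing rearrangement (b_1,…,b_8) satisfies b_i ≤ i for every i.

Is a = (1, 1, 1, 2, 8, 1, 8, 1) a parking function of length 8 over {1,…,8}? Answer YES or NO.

NO

Rearranged: b = (1, 1, 1, 1, 1, 2, 8, 8).
  b_1=1 ≤ 1
  b_2=1 ≤ 2
  b_3=1 ≤ 3
  b_4=1 ≤ 4
  b_5=1 ≤ 5
  b_6=2 ≤ 6
  b_7=8 > 7
  fails at i=7 ⇒ NO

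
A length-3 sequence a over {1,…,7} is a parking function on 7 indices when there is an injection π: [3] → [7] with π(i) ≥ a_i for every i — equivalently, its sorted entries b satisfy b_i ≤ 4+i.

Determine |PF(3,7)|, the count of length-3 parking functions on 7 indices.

320

Count = (7−3+1)·(7+1)^(3−1) = 5×64 = 320 (Pollak)
One tuple (1,5,6) → sorted (1,5,6): b_i ≤ 4+i ∀i, a PF.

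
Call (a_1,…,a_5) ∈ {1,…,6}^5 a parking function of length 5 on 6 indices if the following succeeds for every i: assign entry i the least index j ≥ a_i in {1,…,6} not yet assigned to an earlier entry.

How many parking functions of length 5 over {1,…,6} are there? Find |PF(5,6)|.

4802

#PF = (6−5+1)·(6+1)^(5−1) = 2·2401 = 4802 (Pollak)
One tuple (4,2,2,1,5) → sorted (1,2,2,4,5): b_i ≤ 1+i ∀i, a PF.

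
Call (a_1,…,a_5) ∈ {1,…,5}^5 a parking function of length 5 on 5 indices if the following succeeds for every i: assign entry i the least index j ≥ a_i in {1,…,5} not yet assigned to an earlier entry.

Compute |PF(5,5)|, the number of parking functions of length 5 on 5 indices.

1296

|PF| = 1·6^4 = 1×1296 = 1296 (Konheim–Weiss)
E.g. (2,2,3,1,4) → sorted (1,2,2,3,4): b_i ≤ i ∀i, a PF.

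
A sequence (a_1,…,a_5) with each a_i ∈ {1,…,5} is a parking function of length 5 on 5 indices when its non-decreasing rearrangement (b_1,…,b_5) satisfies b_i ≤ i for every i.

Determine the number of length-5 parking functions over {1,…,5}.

|PF| = (5+1−5)·(5+1)^{5−1} = 1×1296 = 1296
Check (2,5,2,1,4) → sorted (1,2,2,4,5): b_i ≤ i ∀i, a PF.

1296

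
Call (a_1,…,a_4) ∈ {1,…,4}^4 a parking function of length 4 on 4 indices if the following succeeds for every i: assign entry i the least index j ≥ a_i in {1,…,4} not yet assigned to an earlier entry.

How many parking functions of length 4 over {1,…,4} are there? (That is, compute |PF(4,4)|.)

|PF| = (4+1−4)·(4+1)^{4−1} = 1·125 = 125
Example (3,2,1,4) → sorted (1,2,3,4): b_i ≤ i ∀i, a PF.

125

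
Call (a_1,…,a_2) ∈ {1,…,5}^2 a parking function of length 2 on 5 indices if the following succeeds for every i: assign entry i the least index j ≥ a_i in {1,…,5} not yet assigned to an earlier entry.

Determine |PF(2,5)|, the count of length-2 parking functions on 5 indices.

24

|PF(2,5)| = (5+1−2)·(5+1)^{2−1} = 4·6 = 24 (Pollak)
Example (4,2) → sorted (2,4): b_i ≤ 3+i ∀i, a PF.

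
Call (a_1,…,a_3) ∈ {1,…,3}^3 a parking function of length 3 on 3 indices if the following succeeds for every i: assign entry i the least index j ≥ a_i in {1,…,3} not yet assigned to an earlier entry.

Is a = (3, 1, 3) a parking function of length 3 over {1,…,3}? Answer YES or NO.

Sorted: b = (1, 3, 3).
  b_1=1 ≤ 1
  b_2=3 > 2
  fails at i=2 ⇒ NO

NO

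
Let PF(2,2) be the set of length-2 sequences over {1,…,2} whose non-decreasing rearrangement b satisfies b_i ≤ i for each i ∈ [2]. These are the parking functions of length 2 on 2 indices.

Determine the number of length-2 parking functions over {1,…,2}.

Count = (2+1−2)·(2+1)^{2−1} = 1 · 3 = 3 (Pollak)
Check (2,1) → sorted (1,2): b_i ≤ i ∀i, a PF.

3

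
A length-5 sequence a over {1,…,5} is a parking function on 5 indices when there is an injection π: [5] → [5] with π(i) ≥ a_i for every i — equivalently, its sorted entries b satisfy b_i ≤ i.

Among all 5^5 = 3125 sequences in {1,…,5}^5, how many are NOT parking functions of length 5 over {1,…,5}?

1829

Count = (6−5)·6^(5−1) = 1 · 1296 = 1296 (Konheim–Weiss)
Check (1,4,5,2,5) → sorted (1,2,4,5,5): b_3=4>3, not a PF.
5^5 − 1296 = 3125 − 1296 = 1829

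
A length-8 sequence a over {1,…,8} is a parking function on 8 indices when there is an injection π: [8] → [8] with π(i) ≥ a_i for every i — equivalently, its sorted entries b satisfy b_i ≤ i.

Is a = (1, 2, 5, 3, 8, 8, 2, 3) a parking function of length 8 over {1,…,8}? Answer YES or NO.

Sorted: b = (1, 2, 2, 3, 3, 5, 8, 8).
  b_1=1 ≤ 1
  b_2=2 ≤ 2
  b_3=2 ≤ 3
  b_4=3 ≤ 4
  b_5=3 ≤ 5
  b_6=5 ≤ 6
  b_7=8 > 7
  fails at i=7 ⇒ NO

NO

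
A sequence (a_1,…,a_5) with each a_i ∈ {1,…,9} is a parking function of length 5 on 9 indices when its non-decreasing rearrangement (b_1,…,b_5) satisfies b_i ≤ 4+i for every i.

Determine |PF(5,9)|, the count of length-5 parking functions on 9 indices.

50000

|PF| = 5·10^4 = 5 · 10000 = 50000 (Pollak)
Check (9,3,7,4,2) → sorted (2,3,4,7,9): b_i ≤ 4+i ∀i, a PF.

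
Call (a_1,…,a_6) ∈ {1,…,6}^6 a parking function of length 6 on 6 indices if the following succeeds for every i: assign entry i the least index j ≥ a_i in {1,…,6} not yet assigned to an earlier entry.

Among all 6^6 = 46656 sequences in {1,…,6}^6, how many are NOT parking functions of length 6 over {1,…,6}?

|PF(6,6)| = 1·7^5 = 1 · 16807 = 16807 (Pollak)
E.g. (5,5,3,4,5,6) → sorted (3,4,5,5,5,6): b_1=3>1, not a PF.
6^6 − 16807 = 46656 − 16807 = 29849

29849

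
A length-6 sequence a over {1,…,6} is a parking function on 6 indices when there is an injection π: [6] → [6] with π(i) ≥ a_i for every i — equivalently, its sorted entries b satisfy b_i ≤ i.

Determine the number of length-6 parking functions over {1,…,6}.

16807

#PF = (6+1−6)·(6+1)^{6−1} = 1·16807 = 16807 (Pollak)
Check (2,1,1,4,4,6) → sorted (1,1,2,4,4,6): b_i ≤ i ∀i, a PF.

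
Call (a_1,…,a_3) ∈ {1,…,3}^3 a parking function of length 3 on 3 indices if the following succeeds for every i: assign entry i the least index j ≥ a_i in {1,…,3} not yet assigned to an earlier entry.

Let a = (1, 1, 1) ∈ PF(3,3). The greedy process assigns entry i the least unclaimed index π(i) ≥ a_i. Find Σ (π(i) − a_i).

Σπ(i) = 1+…+3 = 6; Σa = 1+1+1 = 3; disp = 6−3 = 3.

3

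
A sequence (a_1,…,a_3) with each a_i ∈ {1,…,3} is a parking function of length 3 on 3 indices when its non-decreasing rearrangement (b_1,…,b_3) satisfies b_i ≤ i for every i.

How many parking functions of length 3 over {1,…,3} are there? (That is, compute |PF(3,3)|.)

#PF = (4−3)·4^(3−1) = 1·16 = 16 (Pollak)
Example (1,2,2) → sorted (1,2,2): b_i ≤ i ∀i, a PF.

16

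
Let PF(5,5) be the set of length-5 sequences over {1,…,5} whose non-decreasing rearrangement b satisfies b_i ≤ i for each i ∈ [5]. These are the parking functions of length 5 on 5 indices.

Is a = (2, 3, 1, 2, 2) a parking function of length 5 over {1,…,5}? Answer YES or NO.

Order a: b = (1, 2, 2, 2, 3).
  b_1=1 ≤ 1
  b_2=2 ≤ 2
  b_3=2 ≤ 3
  b_4=2 ≤ 4
  b_5=3 ≤ 5
All bounds hold ⇒ YES

YES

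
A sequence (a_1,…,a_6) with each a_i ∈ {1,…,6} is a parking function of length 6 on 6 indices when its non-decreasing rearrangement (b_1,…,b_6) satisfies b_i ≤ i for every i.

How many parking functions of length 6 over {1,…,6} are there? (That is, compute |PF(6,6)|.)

#PF = (6+1−6)·(6+1)^{6−1} = 1 · 16807 = 16807 (Pollak)
Example (2,4,1,2,2,5) → sorted (1,2,2,2,4,5): b_i ≤ i ∀i, a PF.

16807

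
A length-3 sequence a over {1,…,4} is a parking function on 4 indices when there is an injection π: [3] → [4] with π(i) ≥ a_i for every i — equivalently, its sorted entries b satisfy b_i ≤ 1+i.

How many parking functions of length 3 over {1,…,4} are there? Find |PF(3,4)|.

#PF = (4−3+1)·(4+1)^(3−1) = 2 · 25 = 50 (Pollak)
One tuple (1,2,2) → sorted (1,2,2): b_i ≤ 1+i ∀i, a PF.

50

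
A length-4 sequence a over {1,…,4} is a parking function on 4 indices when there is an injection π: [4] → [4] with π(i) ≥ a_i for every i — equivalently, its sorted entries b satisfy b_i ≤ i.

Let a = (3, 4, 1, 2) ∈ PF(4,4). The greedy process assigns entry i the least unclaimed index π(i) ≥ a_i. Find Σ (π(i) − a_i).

0

Σπ = 10 ({1..4} each once); Σa = 3+4+1+2 = 10; disp = 10−10 = 0.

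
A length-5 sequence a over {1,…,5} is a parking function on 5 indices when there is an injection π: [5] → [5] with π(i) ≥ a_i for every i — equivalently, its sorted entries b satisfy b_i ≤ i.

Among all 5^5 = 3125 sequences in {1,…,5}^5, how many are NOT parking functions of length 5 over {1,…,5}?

|PF| = (6−5)·6^(5−1) = 1 · 1296 = 1296 [KW]
Example (3,4,2,2,3) → sorted (2,2,3,3,4): b_1=2>1, not a PF.
Total 3125; non-PF = 3125−1296 = 1829

1829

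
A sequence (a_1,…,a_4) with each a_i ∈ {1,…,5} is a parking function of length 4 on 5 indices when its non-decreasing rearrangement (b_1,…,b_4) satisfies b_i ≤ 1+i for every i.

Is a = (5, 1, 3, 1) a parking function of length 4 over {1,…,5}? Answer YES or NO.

YES

Order a: b = (1, 1, 3, 5).
  b_1=1 ≤ 2
  b_2=1 ≤ 3
  b_3=3 ≤ 4
  b_4=5 ≤ 5
All bounds hold ⇒ YES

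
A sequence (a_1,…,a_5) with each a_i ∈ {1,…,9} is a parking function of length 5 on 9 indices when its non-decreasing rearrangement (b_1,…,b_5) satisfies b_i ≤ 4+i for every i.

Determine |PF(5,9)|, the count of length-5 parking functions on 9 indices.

|PF| = (9−5+1)·(9+1)^(5−1) = 5×10000 = 50000 (Konheim–Weiss)
Example (7,4,2,1,5) → sorted (1,2,4,5,7): b_i ≤ 4+i ∀i, a PF.

50000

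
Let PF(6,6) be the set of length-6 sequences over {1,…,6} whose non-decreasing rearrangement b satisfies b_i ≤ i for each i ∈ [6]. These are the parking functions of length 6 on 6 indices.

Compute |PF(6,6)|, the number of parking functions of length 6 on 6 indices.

16807

#PF = (6+1−6)·(6+1)^{6−1} = 1·16807 = 16807 [KW]
Check (1,4,2,1,5,2) → sorted (1,1,2,2,4,5): b_i ≤ i ∀i, a PF.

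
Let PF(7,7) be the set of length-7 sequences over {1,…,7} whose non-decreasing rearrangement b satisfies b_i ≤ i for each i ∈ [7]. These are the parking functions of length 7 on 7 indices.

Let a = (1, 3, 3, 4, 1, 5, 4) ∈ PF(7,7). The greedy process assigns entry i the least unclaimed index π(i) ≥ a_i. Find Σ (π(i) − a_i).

Σπ = 28 ({1..7} each once); Σa = 1+3+3+4+1+5+4 = 21; disp = 28−21 = 7.

7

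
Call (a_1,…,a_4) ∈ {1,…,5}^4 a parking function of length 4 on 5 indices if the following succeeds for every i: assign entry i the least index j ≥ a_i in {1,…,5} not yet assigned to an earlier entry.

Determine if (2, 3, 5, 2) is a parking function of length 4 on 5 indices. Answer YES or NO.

YES

Sorted: b = (2, 2, 3, 5).
  b_1=2 ≤ 2
  b_2=2 ≤ 3
  b_3=3 ≤ 4
  b_4=5 ≤ 5
All bounds hold ⇒ YES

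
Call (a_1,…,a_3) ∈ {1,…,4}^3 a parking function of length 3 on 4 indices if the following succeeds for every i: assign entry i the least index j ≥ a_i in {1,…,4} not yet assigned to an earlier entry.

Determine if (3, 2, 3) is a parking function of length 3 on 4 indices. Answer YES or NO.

YES

Sorted: b = (2, 3, 3).
  b_1=2 ≤ 2
  b_2=3 ≤ 3
  b_3=3 ≤ 4
All bounds hold ⇒ YES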